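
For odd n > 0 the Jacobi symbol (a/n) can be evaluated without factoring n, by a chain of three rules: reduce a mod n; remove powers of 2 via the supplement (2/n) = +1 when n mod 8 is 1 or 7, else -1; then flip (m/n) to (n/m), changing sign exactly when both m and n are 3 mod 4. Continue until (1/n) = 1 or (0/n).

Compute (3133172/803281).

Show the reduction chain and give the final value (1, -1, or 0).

(3133172/803281): 3133172 mod 803281 = 723329, so (3133172/803281) = (723329/803281)
flip (723329/803281) -> (803281/723329): both odd, 723329 mod 4 = 1, 803281 mod 4 = 1, so the flip contributes +1; sign now +1
(803281/723329): 803281 mod 723329 = 79952, so (803281/723329) = (79952/723329)
factor out 2^4: 79952 = 2^4·4997; with 723329 mod 8 = 1, (2/723329) = +1; sign now +1; continue with (4997/723329)
flip (4997/723329) -> (723329/4997): both odd, 4997 mod 4 = 1, 723329 mod 4 = 1, so the flip contributes +1; sign now +1
(723329/4997): 723329 mod 4997 = 3761, so (723329/4997) = (3761/4997)
flip (3761/4997) -> (4997/3761): both odd, 3761 mod 4 = 1, 4997 mod 4 = 1, so the flip contributes +1; sign now +1
(4997/3761): 4997 mod 3761 = 1236, so (4997/3761) = (1236/3761)
factor out 2^2: 1236 = 2^2·309; with 3761 mod 8 = 1, (2/3761) = +1; sign now +1; continue with (309/3761)
flip (309/3761) -> (3761/309): both odd, 309 mod 4 = 1, 3761 mod 4 = 1, so the flip contributes +1; sign now +1
(3761/309): 3761 mod 309 = 53, so (3761/309) = (53/309)
flip (53/309) -> (309/53): both odd, 53 mod 4 = 1, 309 mod 4 = 1, so the flip contributes +1; sign now +1
(309/53): 309 mod 53 = 44, so (309/53) = (44/53)
factor out 2^2: 44 = 2^2·11; with 53 mod 8 = 5, (2/53) = -1; sign now +1; continue with (11/53)
flip (11/53) -> (53/11): both odd, 11 mod 4 = 3, 53 mod 4 = 1, so the flip contributes +1; sign now +1
(53/11): 53 mod 11 = 9, so (53/11) = (9/11)
flip (9/11) -> (11/9): both odd, 9 mod 4 = 1, 11 mod 4 = 3, so the flip contributes +1; sign now +1
(11/9): 11 mod 9 = 2, so (11/9) = (2/9)
factor out 2^1: 2 = 2^1·1; with 9 mod 8 = 1, (2/9) = +1; sign now +1; continue with (1/9)
reached (1/9) = 1, so the symbol is +1

1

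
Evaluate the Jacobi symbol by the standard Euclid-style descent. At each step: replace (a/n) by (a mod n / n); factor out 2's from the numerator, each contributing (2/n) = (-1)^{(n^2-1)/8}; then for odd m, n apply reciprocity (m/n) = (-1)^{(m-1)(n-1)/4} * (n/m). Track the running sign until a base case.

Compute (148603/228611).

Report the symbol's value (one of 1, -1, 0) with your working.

reciprocity: (148603/228611) = -1·(228611/148603) since 148603 mod 4 = 3, 228611 mod 4 = 3; sign now -1
(228611/148603) = (80008/148603)   [reduce mod 148603]
80008 = 2^3·10001; (2/148603) = -1 since 148603 mod 8 = 3, so (80008/148603) = (-1)^3·(10001/148603); sign now +1
reciprocity: (10001/148603) = +1·(148603/10001) since 10001 mod 4 = 1, 148603 mod 4 = 3; sign now +1
(148603/10001) = (8589/10001)   [reduce mod 10001]
reciprocity: (8589/10001) = +1·(10001/8589) since 8589 mod 4 = 1, 10001 mod 4 = 1; sign now +1
(10001/8589) = (1412/8589)   [reduce mod 8589]
1412 = 2^2·353; (2/8589) = -1 since 8589 mod 8 = 5, so (1412/8589) = (-1)^2·(353/8589); sign now +1
reciprocity: (353/8589) = +1·(8589/353) since 353 mod 4 = 1, 8589 mod 4 = 1; sign now +1
(8589/353) = (117/353)   [reduce mod 353]
reciprocity: (117/353) = +1·(353/117) since 117 mod 4 = 1, 353 mod 4 = 1; sign now +1
(353/117) = (2/117)   [reduce mod 117]
2 = 2^1·1; (2/117) = -1 since 117 mod 8 = 5, so (2/117) = (-1)^1·(1/117); sign now -1
(1/117) = 1; final value = sign = -1

-1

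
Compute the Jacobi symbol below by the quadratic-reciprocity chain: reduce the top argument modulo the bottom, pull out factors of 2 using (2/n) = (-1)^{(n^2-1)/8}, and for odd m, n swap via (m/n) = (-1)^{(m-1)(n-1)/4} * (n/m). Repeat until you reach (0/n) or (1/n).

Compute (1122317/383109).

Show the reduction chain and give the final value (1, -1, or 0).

1

(1122317/383109): 1122317 mod 383109 = 356099, so (1122317/383109) = (356099/383109)
flip (356099/383109) -> (383109/356099): both odd, 356099 mod 4 = 3, 383109 mod 4 = 1, so the flip contributes +1; sign now +1
(383109/356099): 383109 mod 356099 = 27010, so (383109/356099) = (27010/356099)
factor out 2^1: 27010 = 2^1·13505; with 356099 mod 8 = 3, (2/356099) = -1; sign now -1; continue with (13505/356099)
flip (13505/356099) -> (356099/13505): both odd, 13505 mod 4 = 1, 356099 mod 4 = 3, so the flip contributes +1; sign now -1
(356099/13505): 356099 mod 13505 = 4969, so (356099/13505) = (4969/13505)
flip (4969/13505) -> (13505/4969): both odd, 4969 mod 4 = 1, 13505 mod 4 = 1, so the flip contributes +1; sign now -1
(13505/4969): 13505 mod 4969 = 3567, so (13505/4969) = (3567/4969)
flip (3567/4969) -> (4969/3567): both odd, 3567 mod 4 = 3, 4969 mod 4 = 1, so the flip contributes +1; sign now -1
(4969/3567): 4969 mod 3567 = 1402, so (4969/3567) = (1402/3567)
factor out 2^1: 1402 = 2^1·701; with 3567 mod 8 = 7, (2/3567) = +1; sign now -1; continue with (701/3567)
flip (701/3567) -> (3567/701): both odd, 701 mod 4 = 1, 3567 mod 4 = 3, so the flip contributes +1; sign now -1
(3567/701): 3567 mod 701 = 62, so (3567/701) = (62/701)
factor out 2^1: 62 = 2^1·31; with 701 mod 8 = 5, (2/701) = -1; sign now +1; continue with (31/701)
flip (31/701) -> (701/31): both odd, 31 mod 4 = 3, 701 mod 4 = 1, so the flip contributes +1; sign now +1
(701/31): 701 mod 31 = 19, so (701/31) = (19/31)
flip (19/31) -> (31/19): both odd, 19 mod 4 = 3, 31 mod 4 = 3, so the flip contributes -1; sign now -1
(31/19): 31 mod 19 = 12, so (31/19) = (12/19)
factor out 2^2: 12 = 2^2·3; with 19 mod 8 = 3, (2/19) = -1; sign now -1; continue with (3/19)
flip (3/19) -> (19/3): both odd, 3 mod 4 = 3, 19 mod 4 = 3, so the flip contributes -1; sign now +1
(19/3): 19 mod 3 = 1, so (19/3) = (1/3)
reached (1/3) = 1, so the symbol is +1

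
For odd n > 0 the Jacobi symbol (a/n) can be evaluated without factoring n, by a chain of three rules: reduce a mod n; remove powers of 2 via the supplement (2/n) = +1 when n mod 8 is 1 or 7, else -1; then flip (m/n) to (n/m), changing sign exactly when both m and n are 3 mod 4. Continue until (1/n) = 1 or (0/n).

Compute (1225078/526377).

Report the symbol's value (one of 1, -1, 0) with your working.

(1225078/526377): 1225078 mod 526377 = 172324, so (1225078/526377) = (172324/526377)
factor out 2^2: 172324 = 2^2·43081; with 526377 mod 8 = 1, (2/526377) = +1; sign now +1; continue with (43081/526377)
flip (43081/526377) -> (526377/43081): both odd, 43081 mod 4 = 1, 526377 mod 4 = 1, so the flip contributes +1; sign now +1
(526377/43081): 526377 mod 43081 = 9405, so (526377/43081) = (9405/43081)
flip (9405/43081) -> (43081/9405): both odd, 9405 mod 4 = 1, 43081 mod 4 = 1, so the flip contributes +1; sign now +1
(43081/9405): 43081 mod 9405 = 5461, so (43081/9405) = (5461/9405)
flip (5461/9405) -> (9405/5461): both odd, 5461 mod 4 = 1, 9405 mod 4 = 1, so the flip contributes +1; sign now +1
(9405/5461): 9405 mod 5461 = 3944, so (9405/5461) = (3944/5461)
factor out 2^3: 3944 = 2^3·493; with 5461 mod 8 = 5, (2/5461) = -1; sign now -1; continue with (493/5461)
flip (493/5461) -> (5461/493): both odd, 493 mod 4 = 1, 5461 mod 4 = 1, so the flip contributes +1; sign now -1
(5461/493): 5461 mod 493 = 38, so (5461/493) = (38/493)
factor out 2^1: 38 = 2^1·19; with 493 mod 8 = 5, (2/493) = -1; sign now +1; continue with (19/493)
flip (19/493) -> (493/19): both odd, 19 mod 4 = 3, 493 mod 4 = 1, so the flip contributes +1; sign now +1
(493/19): 493 mod 19 = 18, so (493/19) = (18/19)
factor out 2^1: 18 = 2^1·9; with 19 mod 8 = 3, (2/19) = -1; sign now -1; continue with (9/19)
flip (9/19) -> (19/9): both odd, 9 mod 4 = 1, 19 mod 4 = 3, so the flip contributes +1; sign now -1
(19/9): 19 mod 9 = 1, so (19/9) = (1/9)
reached (1/9) = 1, so the symbol is -1

-1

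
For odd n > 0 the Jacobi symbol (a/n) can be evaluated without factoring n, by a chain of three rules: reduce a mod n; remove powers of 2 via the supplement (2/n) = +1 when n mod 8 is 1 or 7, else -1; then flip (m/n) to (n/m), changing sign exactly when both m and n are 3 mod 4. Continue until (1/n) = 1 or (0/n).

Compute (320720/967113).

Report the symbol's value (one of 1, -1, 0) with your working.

1

320720 = 2^4·20045; (2/967113) = +1 since 967113 mod 8 = 1, so (320720/967113) = (+1)^4·(20045/967113); sign now +1
reciprocity: (20045/967113) = +1·(967113/20045) since 20045 mod 4 = 1, 967113 mod 4 = 1; sign now +1
(967113/20045) = (4953/20045)   [reduce mod 20045]
reciprocity: (4953/20045) = +1·(20045/4953) since 4953 mod 4 = 1, 20045 mod 4 = 1; sign now +1
(20045/4953) = (233/4953)   [reduce mod 4953]
reciprocity: (233/4953) = +1·(4953/233) since 233 mod 4 = 1, 4953 mod 4 = 1; sign now +1
(4953/233) = (60/233)   [reduce mod 233]
60 = 2^2·15; (2/233) = +1 since 233 mod 8 = 1, so (60/233) = (+1)^2·(15/233); sign now +1
reciprocity: (15/233) = +1·(233/15) since 15 mod 4 = 3, 233 mod 4 = 1; sign now +1
(233/15) = (8/15)   [reduce mod 15]
8 = 2^3·1; (2/15) = +1 since 15 mod 8 = 7, so (8/15) = (+1)^3·(1/15); sign now +1
(1/15) = 1; final value = sign = +1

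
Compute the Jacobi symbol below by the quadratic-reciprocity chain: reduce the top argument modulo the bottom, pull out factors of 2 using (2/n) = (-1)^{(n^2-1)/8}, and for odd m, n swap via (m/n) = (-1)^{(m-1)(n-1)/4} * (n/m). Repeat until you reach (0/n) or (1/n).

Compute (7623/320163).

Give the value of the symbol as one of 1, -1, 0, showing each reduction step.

flip (7623/320163) -> (320163/7623): both odd, 7623 mod 4 = 3, 320163 mod 4 = 3, so the flip contributes -1; sign now -1
(320163/7623): 320163 mod 7623 = 7620, so (320163/7623) = (7620/7623)
factor out 2^2: 7620 = 2^2·1905; with 7623 mod 8 = 7, (2/7623) = +1; sign now -1; continue with (1905/7623)
flip (1905/7623) -> (7623/1905): both odd, 1905 mod 4 = 1, 7623 mod 4 = 3, so the flip contributes +1; sign now -1
(7623/1905): 7623 mod 1905 = 3, so (7623/1905) = (3/1905)
flip (3/1905) -> (1905/3): both odd, 3 mod 4 = 3, 1905 mod 4 = 1, so the flip contributes +1; sign now -1
(1905/3): 1905 mod 3 = 0, so (1905/3) = (0/3)
reached (0/3); gcd(a, n) > 1, so (0/3) = 0 and the symbol is 0

0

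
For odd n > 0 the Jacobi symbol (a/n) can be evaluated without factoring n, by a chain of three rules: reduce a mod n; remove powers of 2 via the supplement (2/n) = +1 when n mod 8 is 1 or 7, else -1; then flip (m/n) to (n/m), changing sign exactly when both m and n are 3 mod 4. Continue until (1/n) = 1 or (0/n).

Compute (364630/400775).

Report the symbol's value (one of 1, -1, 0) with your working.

0

364630 = 2^1·182315; (2/400775) = +1 since 400775 mod 8 = 7, so (364630/400775) = (+1)^1·(182315/400775); sign now +1
reciprocity: (182315/400775) = -1·(400775/182315) since 182315 mod 4 = 3, 400775 mod 4 = 3; sign now -1
(400775/182315) = (36145/182315)   [reduce mod 182315]
reciprocity: (36145/182315) = +1·(182315/36145) since 36145 mod 4 = 1, 182315 mod 4 = 3; sign now -1
(182315/36145) = (1590/36145)   [reduce mod 36145]
1590 = 2^1·795; (2/36145) = +1 since 36145 mod 8 = 1, so (1590/36145) = (+1)^1·(795/36145); sign now -1
reciprocity: (795/36145) = +1·(36145/795) since 795 mod 4 = 3, 36145 mod 4 = 1; sign now -1
(36145/795) = (370/795)   [reduce mod 795]
370 = 2^1·185; (2/795) = -1 since 795 mod 8 = 3, so (370/795) = (-1)^1·(185/795); sign now +1
reciprocity: (185/795) = +1·(795/185) since 185 mod 4 = 1, 795 mod 4 = 3; sign now +1
(795/185) = (55/185)   [reduce mod 185]
reciprocity: (55/185) = +1·(185/55) since 55 mod 4 = 3, 185 mod 4 = 1; sign now +1
(185/55) = (20/55)   [reduce mod 55]
20 = 2^2·5; (2/55) = +1 since 55 mod 8 = 7, so (20/55) = (+1)^2·(5/55); sign now +1
reciprocity: (5/55) = +1·(55/5) since 5 mod 4 = 1, 55 mod 4 = 3; sign now +1
(55/5) = (0/5)   [reduce mod 5]
(0/5) = 0   [gcd(a, n) > 1]; final value = 0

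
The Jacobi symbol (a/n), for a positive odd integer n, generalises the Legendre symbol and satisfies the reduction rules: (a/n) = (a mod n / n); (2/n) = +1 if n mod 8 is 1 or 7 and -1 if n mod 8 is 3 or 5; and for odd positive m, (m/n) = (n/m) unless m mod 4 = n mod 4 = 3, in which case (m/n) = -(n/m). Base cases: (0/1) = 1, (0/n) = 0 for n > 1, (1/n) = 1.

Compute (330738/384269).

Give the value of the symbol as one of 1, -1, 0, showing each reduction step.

0

330738 = 2^1·165369; (2/384269) = -1 since 384269 mod 8 = 5, so (330738/384269) = (-1)^1·(165369/384269); sign now -1
reciprocity: (165369/384269) = +1·(384269/165369) since 165369 mod 4 = 1, 384269 mod 4 = 1; sign now -1
(384269/165369) = (53531/165369)   [reduce mod 165369]
reciprocity: (53531/165369) = +1·(165369/53531) since 53531 mod 4 = 3, 165369 mod 4 = 1; sign now -1
(165369/53531) = (4776/53531)   [reduce mod 53531]
4776 = 2^3·597; (2/53531) = -1 since 53531 mod 8 = 3, so (4776/53531) = (-1)^3·(597/53531); sign now +1
reciprocity: (597/53531) = +1·(53531/597) since 597 mod 4 = 1, 53531 mod 4 = 3; sign now +1
(53531/597) = (398/597)   [reduce mod 597]
398 = 2^1·199; (2/597) = -1 since 597 mod 8 = 5, so (398/597) = (-1)^1·(199/597); sign now -1
reciprocity: (199/597) = +1·(597/199) since 199 mod 4 = 3, 597 mod 4 = 1; sign now -1
(597/199) = (0/199)   [reduce mod 199]
(0/199) = 0   [gcd(a, n) > 1]; final value = 0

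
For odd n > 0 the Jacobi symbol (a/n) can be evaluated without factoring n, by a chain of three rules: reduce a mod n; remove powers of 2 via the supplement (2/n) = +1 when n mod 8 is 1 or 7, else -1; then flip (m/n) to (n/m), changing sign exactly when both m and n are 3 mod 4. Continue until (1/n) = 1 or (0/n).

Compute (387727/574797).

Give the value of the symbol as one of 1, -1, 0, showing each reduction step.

reciprocity: (387727/574797) = +1·(574797/387727) since 387727 mod 4 = 3, 574797 mod 4 = 1; sign now +1
(574797/387727) = (187070/387727)   [reduce mod 387727]
187070 = 2^1·93535; (2/387727) = +1 since 387727 mod 8 = 7, so (187070/387727) = (+1)^1·(93535/387727); sign now +1
reciprocity: (93535/387727) = -1·(387727/93535) since 93535 mod 4 = 3, 387727 mod 4 = 3; sign now -1
(387727/93535) = (13587/93535)   [reduce mod 93535]
reciprocity: (13587/93535) = -1·(93535/13587) since 13587 mod 4 = 3, 93535 mod 4 = 3; sign now +1
(93535/13587) = (12013/13587)   [reduce mod 13587]
reciprocity: (12013/13587) = +1·(13587/12013) since 12013 mod 4 = 1, 13587 mod 4 = 3; sign now +1
(13587/12013) = (1574/12013)   [reduce mod 12013]
1574 = 2^1·787; (2/12013) = -1 since 12013 mod 8 = 5, so (1574/12013) = (-1)^1·(787/12013); sign now -1
reciprocity: (787/12013) = +1·(12013/787) since 787 mod 4 = 3, 12013 mod 4 = 1; sign now -1
(12013/787) = (208/787)   [reduce mod 787]
208 = 2^4·13; (2/787) = -1 since 787 mod 8 = 3, so (208/787) = (-1)^4·(13/787); sign now -1
reciprocity: (13/787) = +1·(787/13) since 13 mod 4 = 1, 787 mod 4 = 3; sign now -1
(787/13) = (7/13)   [reduce mod 13]
reciprocity: (7/13) = +1·(13/7) since 7 mod 4 = 3, 13 mod 4 = 1; sign now -1
(13/7) = (6/7)   [reduce mod 7]
6 = 2^1·3; (2/7) = +1 since 7 mod 8 = 7, so (6/7) = (+1)^1·(3/7); sign now -1
reciprocity: (3/7) = -1·(7/3) since 3 mod 4 = 3, 7 mod 4 = 3; sign now +1
(7/3) = (1/3)   [reduce mod 3]
(1/3) = 1; final value = sign = +1

1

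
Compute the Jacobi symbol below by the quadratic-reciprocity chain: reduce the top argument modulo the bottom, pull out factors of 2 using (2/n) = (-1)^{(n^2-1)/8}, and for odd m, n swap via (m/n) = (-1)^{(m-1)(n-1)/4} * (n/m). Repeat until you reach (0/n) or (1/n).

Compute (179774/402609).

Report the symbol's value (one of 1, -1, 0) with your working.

179774 = 2^1·89887; (2/402609) = +1 since 402609 mod 8 = 1, so (179774/402609) = (+1)^1·(89887/402609); sign now +1
reciprocity: (89887/402609) = +1·(402609/89887) since 89887 mod 4 = 3, 402609 mod 4 = 1; sign now +1
(402609/89887) = (43061/89887)   [reduce mod 89887]
reciprocity: (43061/89887) = +1·(89887/43061) since 43061 mod 4 = 1, 89887 mod 4 = 3; sign now +1
(89887/43061) = (3765/43061)   [reduce mod 43061]
reciprocity: (3765/43061) = +1·(43061/3765) since 3765 mod 4 = 1, 43061 mod 4 = 1; sign now +1
(43061/3765) = (1646/3765)   [reduce mod 3765]
1646 = 2^1·823; (2/3765) = -1 since 3765 mod 8 = 5, so (1646/3765) = (-1)^1·(823/3765); sign now -1
reciprocity: (823/3765) = +1·(3765/823) since 823 mod 4 = 3, 3765 mod 4 = 1; sign now -1
(3765/823) = (473/823)   [reduce mod 823]
reciprocity: (473/823) = +1·(823/473) since 473 mod 4 = 1, 823 mod 4 = 3; sign now -1
(823/473) = (350/473)   [reduce mod 473]
350 = 2^1·175; (2/473) = +1 since 473 mod 8 = 1, so (350/473) = (+1)^1·(175/473); sign now -1
reciprocity: (175/473) = +1·(473/175) since 175 mod 4 = 3, 473 mod 4 = 1; sign now -1
(473/175) = (123/175)   [reduce mod 175]
reciprocity: (123/175) = -1·(175/123) since 123 mod 4 = 3, 175 mod 4 = 3; sign now +1
(175/123) = (52/123)   [reduce mod 123]
52 = 2^2·13; (2/123) = -1 since 123 mod 8 = 3, so (52/123) = (-1)^2·(13/123); sign now +1
reciprocity: (13/123) = +1·(123/13) since 13 mod 4 = 1, 123 mod 4 = 3; sign now +1
(123/13) = (6/13)   [reduce mod 13]
6 = 2^1·3; (2/13) = -1 since 13 mod 8 = 5, so (6/13) = (-1)^1·(3/13); sign now -1
reciprocity: (3/13) = +1·(13/3) since 3 mod 4 = 3, 13 mod 4 = 1; sign now -1
(13/3) = (1/3)   [reduce mod 3]
(1/3) = 1; final value = sign = -1

-1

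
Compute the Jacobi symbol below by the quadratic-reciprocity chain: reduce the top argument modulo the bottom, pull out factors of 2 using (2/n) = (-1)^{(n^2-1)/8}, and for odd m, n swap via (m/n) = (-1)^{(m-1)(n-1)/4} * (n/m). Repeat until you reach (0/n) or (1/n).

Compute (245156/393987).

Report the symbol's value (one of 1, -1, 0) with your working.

-1

245156 = 2^2·61289; (2/393987) = -1 since 393987 mod 8 = 3, so (245156/393987) = (-1)^2·(61289/393987); sign now +1
reciprocity: (61289/393987) = +1·(393987/61289) since 61289 mod 4 = 1, 393987 mod 4 = 3; sign now +1
(393987/61289) = (26253/61289)   [reduce mod 61289]
reciprocity: (26253/61289) = +1·(61289/26253) since 26253 mod 4 = 1, 61289 mod 4 = 1; sign now +1
(61289/26253) = (8783/26253)   [reduce mod 26253]
reciprocity: (8783/26253) = +1·(26253/8783) since 8783 mod 4 = 3, 26253 mod 4 = 1; sign now +1
(26253/8783) = (8687/8783)   [reduce mod 8783]
reciprocity: (8687/8783) = -1·(8783/8687) since 8687 mod 4 = 3, 8783 mod 4 = 3; sign now -1
(8783/8687) = (96/8687)   [reduce mod 8687]
96 = 2^5·3; (2/8687) = +1 since 8687 mod 8 = 7, so (96/8687) = (+1)^5·(3/8687); sign now -1
reciprocity: (3/8687) = -1·(8687/3) since 3 mod 4 = 3, 8687 mod 4 = 3; sign now +1
(8687/3) = (2/3)   [reduce mod 3]
2 = 2^1·1; (2/3) = -1 since 3 mod 8 = 3, so (2/3) = (-1)^1·(1/3); sign now -1
(1/3) = 1; final value = sign = -1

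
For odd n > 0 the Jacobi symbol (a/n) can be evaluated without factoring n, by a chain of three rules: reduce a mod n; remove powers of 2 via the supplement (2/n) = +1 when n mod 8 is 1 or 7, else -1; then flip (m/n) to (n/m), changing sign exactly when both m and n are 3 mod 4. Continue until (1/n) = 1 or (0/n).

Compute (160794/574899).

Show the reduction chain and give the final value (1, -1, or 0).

0

factor out 2^1: 160794 = 2^1·80397; with 574899 mod 8 = 3, (2/574899) = -1; sign now -1; continue with (80397/574899)
flip (80397/574899) -> (574899/80397): both odd, 80397 mod 4 = 1, 574899 mod 4 = 3, so the flip contributes +1; sign now -1
(574899/80397): 574899 mod 80397 = 12120, so (574899/80397) = (12120/80397)
factor out 2^3: 12120 = 2^3·1515; with 80397 mod 8 = 5, (2/80397) = -1; sign now +1; continue with (1515/80397)
flip (1515/80397) -> (80397/1515): both odd, 1515 mod 4 = 3, 80397 mod 4 = 1, so the flip contributes +1; sign now +1
(80397/1515): 80397 mod 1515 = 102, so (80397/1515) = (102/1515)
factor out 2^1: 102 = 2^1·51; with 1515 mod 8 = 3, (2/1515) = -1; sign now -1; continue with (51/1515)
flip (51/1515) -> (1515/51): both odd, 51 mod 4 = 3, 1515 mod 4 = 3, so the flip contributes -1; sign now +1
(1515/51): 1515 mod 51 = 36, so (1515/51) = (36/51)
factor out 2^2: 36 = 2^2·9; with 51 mod 8 = 3, (2/51) = -1; sign now +1; continue with (9/51)
flip (9/51) -> (51/9): both odd, 9 mod 4 = 1, 51 mod 4 = 3, so the flip contributes +1; sign now +1
(51/9): 51 mod 9 = 6, so (51/9) = (6/9)
factor out 2^1: 6 = 2^1·3; with 9 mod 8 = 1, (2/9) = +1; sign now +1; continue with (3/9)
flip (3/9) -> (9/3): both odd, 3 mod 4 = 3, 9 mod 4 = 1, so the flip contributes +1; sign now +1
(9/3): 9 mod 3 = 0, so (9/3) = (0/3)
reached (0/3); gcd(a, n) > 1, so (0/3) = 0 and the symbol is 0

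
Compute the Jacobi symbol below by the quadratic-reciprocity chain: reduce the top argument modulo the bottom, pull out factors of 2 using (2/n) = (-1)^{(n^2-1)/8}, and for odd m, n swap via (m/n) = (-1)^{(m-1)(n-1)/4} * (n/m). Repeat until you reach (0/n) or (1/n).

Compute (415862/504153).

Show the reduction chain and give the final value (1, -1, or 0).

factor out 2^1: 415862 = 2^1·207931; with 504153 mod 8 = 1, (2/504153) = +1; sign now +1; continue with (207931/504153)
flip (207931/504153) -> (504153/207931): both odd, 207931 mod 4 = 3, 504153 mod 4 = 1, so the flip contributes +1; sign now +1
(504153/207931): 504153 mod 207931 = 88291, so (504153/207931) = (88291/207931)
flip (88291/207931) -> (207931/88291): both odd, 88291 mod 4 = 3, 207931 mod 4 = 3, so the flip contributes -1; sign now -1
(207931/88291): 207931 mod 88291 = 31349, so (207931/88291) = (31349/88291)
flip (31349/88291) -> (88291/31349): both odd, 31349 mod 4 = 1, 88291 mod 4 = 3, so the flip contributes +1; sign now -1
(88291/31349): 88291 mod 31349 = 25593, so (88291/31349) = (25593/31349)
flip (25593/31349) -> (31349/25593): both odd, 25593 mod 4 = 1, 31349 mod 4 = 1, so the flip contributes +1; sign now -1
(31349/25593): 31349 mod 25593 = 5756, so (31349/25593) = (5756/25593)
factor out 2^2: 5756 = 2^2·1439; with 25593 mod 8 = 1, (2/25593) = +1; sign now -1; continue with (1439/25593)
flip (1439/25593) -> (25593/1439): both odd, 1439 mod 4 = 3, 25593 mod 4 = 1, so the flip contributes +1; sign now -1
(25593/1439): 25593 mod 1439 = 1130, so (25593/1439) = (1130/1439)
factor out 2^1: 1130 = 2^1·565; with 1439 mod 8 = 7, (2/1439) = +1; sign now -1; continue with (565/1439)
flip (565/1439) -> (1439/565): both odd, 565 mod 4 = 1, 1439 mod 4 = 3, so the flip contributes +1; sign now -1
(1439/565): 1439 mod 565 = 309, so (1439/565) = (309/565)
flip (309/565) -> (565/309): both odd, 309 mod 4 = 1, 565 mod 4 = 1, so the flip contributes +1; sign now -1
(565/309): 565 mod 309 = 256, so (565/309) = (256/309)
factor out 2^8: 256 = 2^8·1; with 309 mod 8 = 5, (2/309) = -1; sign now -1; continue with (1/309)
reached (1/309) = 1, so the symbol is -1

-1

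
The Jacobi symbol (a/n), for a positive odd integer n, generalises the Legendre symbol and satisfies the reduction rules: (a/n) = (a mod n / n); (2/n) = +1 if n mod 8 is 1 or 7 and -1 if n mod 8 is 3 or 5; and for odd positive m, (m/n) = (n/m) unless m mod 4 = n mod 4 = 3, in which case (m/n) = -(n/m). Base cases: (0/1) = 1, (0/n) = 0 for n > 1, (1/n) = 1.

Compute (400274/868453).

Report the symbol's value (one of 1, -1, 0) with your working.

factor out 2^1: 400274 = 2^1·200137; with 868453 mod 8 = 5, (2/868453) = -1; sign now -1; continue with (200137/868453)
flip (200137/868453) -> (868453/200137): both odd, 200137 mod 4 = 1, 868453 mod 4 = 1, so the flip contributes +1; sign now -1
(868453/200137): 868453 mod 200137 = 67905, so (868453/200137) = (67905/200137)
flip (67905/200137) -> (200137/67905): both odd, 67905 mod 4 = 1, 200137 mod 4 = 1, so the flip contributes +1; sign now -1
(200137/67905): 200137 mod 67905 = 64327, so (200137/67905) = (64327/67905)
flip (64327/67905) -> (67905/64327): both odd, 64327 mod 4 = 3, 67905 mod 4 = 1, so the flip contributes +1; sign now -1
(67905/64327): 67905 mod 64327 = 3578, so (67905/64327) = (3578/64327)
factor out 2^1: 3578 = 2^1·1789; with 64327 mod 8 = 7, (2/64327) = +1; sign now -1; continue with (1789/64327)
flip (1789/64327) -> (64327/1789): both odd, 1789 mod 4 = 1, 64327 mod 4 = 3, so the flip contributes +1; sign now -1
(64327/1789): 64327 mod 1789 = 1712, so (64327/1789) = (1712/1789)
factor out 2^4: 1712 = 2^4·107; with 1789 mod 8 = 5, (2/1789) = -1; sign now -1; continue with (107/1789)
flip (107/1789) -> (1789/107): both odd, 107 mod 4 = 3, 1789 mod 4 = 1, so the flip contributes +1; sign now -1
(1789/107): 1789 mod 107 = 77, so (1789/107) = (77/107)
flip (77/107) -> (107/77): both odd, 77 mod 4 = 1, 107 mod 4 = 3, so the flip contributes +1; sign now -1
(107/77): 107 mod 77 = 30, so (107/77) = (30/77)
factor out 2^1: 30 = 2^1·15; with 77 mod 8 = 5, (2/77) = -1; sign now +1; continue with (15/77)
flip (15/77) -> (77/15): both odd, 15 mod 4 = 3, 77 mod 4 = 1, so the flip contributes +1; sign now +1
(77/15): 77 mod 15 = 2, so (77/15) = (2/15)
factor out 2^1: 2 = 2^1·1; with 15 mod 8 = 7, (2/15) = +1; sign now +1; continue with (1/15)
reached (1/15) = 1, so the symbol is +1

1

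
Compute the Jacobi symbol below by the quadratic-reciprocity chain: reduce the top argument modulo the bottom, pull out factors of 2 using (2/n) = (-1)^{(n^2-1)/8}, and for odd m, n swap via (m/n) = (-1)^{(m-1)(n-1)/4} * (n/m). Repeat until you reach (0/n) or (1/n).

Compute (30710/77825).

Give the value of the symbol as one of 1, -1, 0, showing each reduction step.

30710 = 2^1·15355; (2/77825) = +1 since 77825 mod 8 = 1, so (30710/77825) = (+1)^1·(15355/77825); sign now +1
reciprocity: (15355/77825) = +1·(77825/15355) since 15355 mod 4 = 3, 77825 mod 4 = 1; sign now +1
(77825/15355) = (1050/15355)   [reduce mod 15355]
1050 = 2^1·525; (2/15355) = -1 since 15355 mod 8 = 3, so (1050/15355) = (-1)^1·(525/15355); sign now -1
reciprocity: (525/15355) = +1·(15355/525) since 525 mod 4 = 1, 15355 mod 4 = 3; sign now -1
(15355/525) = (130/525)   [reduce mod 525]
130 = 2^1·65; (2/525) = -1 since 525 mod 8 = 5, so (130/525) = (-1)^1·(65/525); sign now +1
reciprocity: (65/525) = +1·(525/65) since 65 mod 4 = 1, 525 mod 4 = 1; sign now +1
(525/65) = (5/65)   [reduce mod 65]
reciprocity: (5/65) = +1·(65/5) since 5 mod 4 = 1, 65 mod 4 = 1; sign now +1
(65/5) = (0/5)   [reduce mod 5]
(0/5) = 0   [gcd(a, n) > 1]; final value = 0

0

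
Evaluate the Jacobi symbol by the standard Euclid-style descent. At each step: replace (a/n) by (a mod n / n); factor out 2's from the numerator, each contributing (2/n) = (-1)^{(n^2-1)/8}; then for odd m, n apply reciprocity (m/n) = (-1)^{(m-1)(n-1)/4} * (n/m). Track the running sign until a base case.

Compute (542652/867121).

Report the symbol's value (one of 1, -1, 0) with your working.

542652 = 2^2·135663; (2/867121) = +1 since 867121 mod 8 = 1, so (542652/867121) = (+1)^2·(135663/867121); sign now +1
reciprocity: (135663/867121) = +1·(867121/135663) since 135663 mod 4 = 3, 867121 mod 4 = 1; sign now +1
(867121/135663) = (53143/135663)   [reduce mod 135663]
reciprocity: (53143/135663) = -1·(135663/53143) since 53143 mod 4 = 3, 135663 mod 4 = 3; sign now -1
(135663/53143) = (29377/53143)   [reduce mod 53143]
reciprocity: (29377/53143) = +1·(53143/29377) since 29377 mod 4 = 1, 53143 mod 4 = 3; sign now -1
(53143/29377) = (23766/29377)   [reduce mod 29377]
23766 = 2^1·11883; (2/29377) = +1 since 29377 mod 8 = 1, so (23766/29377) = (+1)^1·(11883/29377); sign now -1
reciprocity: (11883/29377) = +1·(29377/11883) since 11883 mod 4 = 3, 29377 mod 4 = 1; sign now -1
(29377/11883) = (5611/11883)   [reduce mod 11883]
reciprocity: (5611/11883) = -1·(11883/5611) since 5611 mod 4 = 3, 11883 mod 4 = 3; sign now +1
(11883/5611) = (661/5611)   [reduce mod 5611]
reciprocity: (661/5611) = +1·(5611/661) since 661 mod 4 = 1, 5611 mod 4 = 3; sign now +1
(5611/661) = (323/661)   [reduce mod 661]
reciprocity: (323/661) = +1·(661/323) since 323 mod 4 = 3, 661 mod 4 = 1; sign now +1
(661/323) = (15/323)   [reduce mod 323]
reciprocity: (15/323) = -1·(323/15) since 15 mod 4 = 3, 323 mod 4 = 3; sign now -1
(323/15) = (8/15)   [reduce mod 15]
8 = 2^3·1; (2/15) = +1 since 15 mod 8 = 7, so (8/15) = (+1)^3·(1/15); sign now -1
(1/15) = 1; final value = sign = -1

-1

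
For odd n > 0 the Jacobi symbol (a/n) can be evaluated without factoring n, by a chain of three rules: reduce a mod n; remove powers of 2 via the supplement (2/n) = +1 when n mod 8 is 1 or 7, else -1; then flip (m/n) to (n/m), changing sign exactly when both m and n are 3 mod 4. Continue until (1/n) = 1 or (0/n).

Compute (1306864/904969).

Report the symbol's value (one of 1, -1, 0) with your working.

0

(1306864/904969): 1306864 mod 904969 = 401895, so (1306864/904969) = (401895/904969)
flip (401895/904969) -> (904969/401895): both odd, 401895 mod 4 = 3, 904969 mod 4 = 1, so the flip contributes +1; sign now +1
(904969/401895): 904969 mod 401895 = 101179, so (904969/401895) = (101179/401895)
flip (101179/401895) -> (401895/101179): both odd, 101179 mod 4 = 3, 401895 mod 4 = 3, so the flip contributes -1; sign now -1
(401895/101179): 401895 mod 101179 = 98358, so (401895/101179) = (98358/101179)
factor out 2^1: 98358 = 2^1·49179; with 101179 mod 8 = 3, (2/101179) = -1; sign now +1; continue with (49179/101179)
flip (49179/101179) -> (101179/49179): both odd, 49179 mod 4 = 3, 101179 mod 4 = 3, so the flip contributes -1; sign now -1
(101179/49179): 101179 mod 49179 = 2821, so (101179/49179) = (2821/49179)
flip (2821/49179) -> (49179/2821): both odd, 2821 mod 4 = 1, 49179 mod 4 = 3, so the flip contributes +1; sign now -1
(49179/2821): 49179 mod 2821 = 1222, so (49179/2821) = (1222/2821)
factor out 2^1: 1222 = 2^1·611; with 2821 mod 8 = 5, (2/2821) = -1; sign now +1; continue with (611/2821)
flip (611/2821) -> (2821/611): both odd, 611 mod 4 = 3, 2821 mod 4 = 1, so the flip contributes +1; sign now +1
(2821/611): 2821 mod 611 = 377, so (2821/611) = (377/611)
flip (377/611) -> (611/377): both odd, 377 mod 4 = 1, 611 mod 4 = 3, so the flip contributes +1; sign now +1
(611/377): 611 mod 377 = 234, so (611/377) = (234/377)
factor out 2^1: 234 = 2^1·117; with 377 mod 8 = 1, (2/377) = +1; sign now +1; continue with (117/377)
flip (117/377) -> (377/117): both odd, 117 mod 4 = 1, 377 mod 4 = 1, so the flip contributes +1; sign now +1
(377/117): 377 mod 117 = 26, so (377/117) = (26/117)
factor out 2^1: 26 = 2^1·13; with 117 mod 8 = 5, (2/117) = -1; sign now -1; continue with (13/117)
flip (13/117) -> (117/13): both odd, 13 mod 4 = 1, 117 mod 4 = 1, so the flip contributes +1; sign now -1
(117/13): 117 mod 13 = 0, so (117/13) = (0/13)
reached (0/13); gcd(a, n) > 1, so (0/13) = 0 and the symbol is 0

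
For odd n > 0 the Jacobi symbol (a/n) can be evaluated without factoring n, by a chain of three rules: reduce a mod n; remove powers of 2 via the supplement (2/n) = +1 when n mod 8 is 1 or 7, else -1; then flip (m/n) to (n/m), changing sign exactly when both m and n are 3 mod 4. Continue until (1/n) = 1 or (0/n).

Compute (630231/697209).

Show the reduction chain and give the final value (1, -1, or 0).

0

flip (630231/697209) -> (697209/630231): both odd, 630231 mod 4 = 3, 697209 mod 4 = 1, so the flip contributes +1; sign now +1
(697209/630231): 697209 mod 630231 = 66978, so (697209/630231) = (66978/630231)
factor out 2^1: 66978 = 2^1·33489; with 630231 mod 8 = 7, (2/630231) = +1; sign now +1; continue with (33489/630231)
flip (33489/630231) -> (630231/33489): both odd, 33489 mod 4 = 1, 630231 mod 4 = 3, so the flip contributes +1; sign now +1
(630231/33489): 630231 mod 33489 = 27429, so (630231/33489) = (27429/33489)
flip (27429/33489) -> (33489/27429): both odd, 27429 mod 4 = 1, 33489 mod 4 = 1, so the flip contributes +1; sign now +1
(33489/27429): 33489 mod 27429 = 6060, so (33489/27429) = (6060/27429)
factor out 2^2: 6060 = 2^2·1515; with 27429 mod 8 = 5, (2/27429) = -1; sign now +1; continue with (1515/27429)
flip (1515/27429) -> (27429/1515): both odd, 1515 mod 4 = 3, 27429 mod 4 = 1, so the flip contributes +1; sign now +1
(27429/1515): 27429 mod 1515 = 159, so (27429/1515) = (159/1515)
flip (159/1515) -> (1515/159): both odd, 159 mod 4 = 3, 1515 mod 4 = 3, so the flip contributes -1; sign now -1
(1515/159): 1515 mod 159 = 84, so (1515/159) = (84/159)
factor out 2^2: 84 = 2^2·21; with 159 mod 8 = 7, (2/159) = +1; sign now -1; continue with (21/159)
flip (21/159) -> (159/21): both odd, 21 mod 4 = 1, 159 mod 4 = 3, so the flip contributes +1; sign now -1
(159/21): 159 mod 21 = 12, so (159/21) = (12/21)
factor out 2^2: 12 = 2^2·3; with 21 mod 8 = 5, (2/21) = -1; sign now -1; continue with (3/21)
flip (3/21) -> (21/3): both odd, 3 mod 4 = 3, 21 mod 4 = 1, so the flip contributes +1; sign now -1
(21/3): 21 mod 3 = 0, so (21/3) = (0/3)
reached (0/3); gcd(a, n) > 1, so (0/3) = 0 and the symbol is 0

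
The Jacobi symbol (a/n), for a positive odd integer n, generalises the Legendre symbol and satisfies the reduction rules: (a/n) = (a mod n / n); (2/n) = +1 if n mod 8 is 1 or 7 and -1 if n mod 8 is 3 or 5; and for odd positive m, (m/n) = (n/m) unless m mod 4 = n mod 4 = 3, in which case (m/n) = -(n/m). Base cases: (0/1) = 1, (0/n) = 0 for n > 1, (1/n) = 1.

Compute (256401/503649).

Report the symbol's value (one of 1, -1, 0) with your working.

0

reciprocity: (256401/503649) = +1·(503649/256401) since 256401 mod 4 = 1, 503649 mod 4 = 1; sign now +1
(503649/256401) = (247248/256401)   [reduce mod 256401]
247248 = 2^4·15453; (2/256401) = +1 since 256401 mod 8 = 1, so (247248/256401) = (+1)^4·(15453/256401); sign now +1
reciprocity: (15453/256401) = +1·(256401/15453) since 15453 mod 4 = 1, 256401 mod 4 = 1; sign now +1
(256401/15453) = (9153/15453)   [reduce mod 15453]
reciprocity: (9153/15453) = +1·(15453/9153) since 9153 mod 4 = 1, 15453 mod 4 = 1; sign now +1
(15453/9153) = (6300/9153)   [reduce mod 9153]
6300 = 2^2·1575; (2/9153) = +1 since 9153 mod 8 = 1, so (6300/9153) = (+1)^2·(1575/9153); sign now +1
reciprocity: (1575/9153) = +1·(9153/1575) since 1575 mod 4 = 3, 9153 mod 4 = 1; sign now +1
(9153/1575) = (1278/1575)   [reduce mod 1575]
1278 = 2^1·639; (2/1575) = +1 since 1575 mod 8 = 7, so (1278/1575) = (+1)^1·(639/1575); sign now +1
reciprocity: (639/1575) = -1·(1575/639) since 639 mod 4 = 3, 1575 mod 4 = 3; sign now -1
(1575/639) = (297/639)   [reduce mod 639]
reciprocity: (297/639) = +1·(639/297) since 297 mod 4 = 1, 639 mod 4 = 3; sign now -1
(639/297) = (45/297)   [reduce mod 297]
reciprocity: (45/297) = +1·(297/45) since 45 mod 4 = 1, 297 mod 4 = 1; sign now -1
(297/45) = (27/45)   [reduce mod 45]
reciprocity: (27/45) = +1·(45/27) since 27 mod 4 = 3, 45 mod 4 = 1; sign now -1
(45/27) = (18/27)   [reduce mod 27]
18 = 2^1·9; (2/27) = -1 since 27 mod 8 = 3, so (18/27) = (-1)^1·(9/27); sign now +1
reciprocity: (9/27) = +1·(27/9) since 9 mod 4 = 1, 27 mod 4 = 3; sign now +1
(27/9) = (0/9)   [reduce mod 9]
(0/9) = 0   [gcd(a, n) > 1]; final value = 0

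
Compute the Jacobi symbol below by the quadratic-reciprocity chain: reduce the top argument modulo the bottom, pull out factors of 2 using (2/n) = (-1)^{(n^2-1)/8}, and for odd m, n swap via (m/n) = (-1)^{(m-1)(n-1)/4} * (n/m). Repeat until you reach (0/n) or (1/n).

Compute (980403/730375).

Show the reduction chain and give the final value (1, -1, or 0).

(980403/730375) = (250028/730375)   [reduce mod 730375]
250028 = 2^2·62507; (2/730375) = +1 since 730375 mod 8 = 7, so (250028/730375) = (+1)^2·(62507/730375); sign now +1
reciprocity: (62507/730375) = -1·(730375/62507) since 62507 mod 4 = 3, 730375 mod 4 = 3; sign now -1
(730375/62507) = (42798/62507)   [reduce mod 62507]
42798 = 2^1·21399; (2/62507) = -1 since 62507 mod 8 = 3, so (42798/62507) = (-1)^1·(21399/62507); sign now +1
reciprocity: (21399/62507) = -1·(62507/21399) since 21399 mod 4 = 3, 62507 mod 4 = 3; sign now -1
(62507/21399) = (19709/21399)   [reduce mod 21399]
reciprocity: (19709/21399) = +1·(21399/19709) since 19709 mod 4 = 1, 21399 mod 4 = 3; sign now -1
(21399/19709) = (1690/19709)   [reduce mod 19709]
1690 = 2^1·845; (2/19709) = -1 since 19709 mod 8 = 5, so (1690/19709) = (-1)^1·(845/19709); sign now +1
reciprocity: (845/19709) = +1·(19709/845) since 845 mod 4 = 1, 19709 mod 4 = 1; sign now +1
(19709/845) = (274/845)   [reduce mod 845]
274 = 2^1·137; (2/845) = -1 since 845 mod 8 = 5, so (274/845) = (-1)^1·(137/845); sign now -1
reciprocity: (137/845) = +1·(845/137) since 137 mod 4 = 1, 845 mod 4 = 1; sign now -1
(845/137) = (23/137)   [reduce mod 137]
reciprocity: (23/137) = +1·(137/23) since 23 mod 4 = 3, 137 mod 4 = 1; sign now -1
(137/23) = (22/23)   [reduce mod 23]
22 = 2^1·11; (2/23) = +1 since 23 mod 8 = 7, so (22/23) = (+1)^1·(11/23); sign now -1
reciprocity: (11/23) = -1·(23/11) since 11 mod 4 = 3, 23 mod 4 = 3; sign now +1
(23/11) = (1/11)   [reduce mod 11]
(1/11) = 1; final value = sign = +1

1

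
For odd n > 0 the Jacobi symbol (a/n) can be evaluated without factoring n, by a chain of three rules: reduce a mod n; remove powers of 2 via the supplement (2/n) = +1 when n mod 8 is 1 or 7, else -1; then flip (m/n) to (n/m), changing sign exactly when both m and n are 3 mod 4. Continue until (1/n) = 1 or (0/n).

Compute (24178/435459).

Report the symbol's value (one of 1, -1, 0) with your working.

24178 = 2^1·12089; (2/435459) = -1 since 435459 mod 8 = 3, so (24178/435459) = (-1)^1·(12089/435459); sign now -1
reciprocity: (12089/435459) = +1·(435459/12089) since 12089 mod 4 = 1, 435459 mod 4 = 3; sign now -1
(435459/12089) = (255/12089)   [reduce mod 12089]
reciprocity: (255/12089) = +1·(12089/255) since 255 mod 4 = 3, 12089 mod 4 = 1; sign now -1
(12089/255) = (104/255)   [reduce mod 255]
104 = 2^3·13; (2/255) = +1 since 255 mod 8 = 7, so (104/255) = (+1)^3·(13/255); sign now -1
reciprocity: (13/255) = +1·(255/13) since 13 mod 4 = 1, 255 mod 4 = 3; sign now -1
(255/13) = (8/13)   [reduce mod 13]
8 = 2^3·1; (2/13) = -1 since 13 mod 8 = 5, so (8/13) = (-1)^3·(1/13); sign now +1
(1/13) = 1; final value = sign = +1

1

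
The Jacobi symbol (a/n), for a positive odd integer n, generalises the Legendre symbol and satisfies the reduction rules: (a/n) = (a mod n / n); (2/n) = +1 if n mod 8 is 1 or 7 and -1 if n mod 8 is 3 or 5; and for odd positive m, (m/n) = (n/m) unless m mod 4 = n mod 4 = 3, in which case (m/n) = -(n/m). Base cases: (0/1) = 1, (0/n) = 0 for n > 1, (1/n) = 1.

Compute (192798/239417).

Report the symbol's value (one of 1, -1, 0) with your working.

192798 = 2^1·96399; (2/239417) = +1 since 239417 mod 8 = 1, so (192798/239417) = (+1)^1·(96399/239417); sign now +1
reciprocity: (96399/239417) = +1·(239417/96399) since 96399 mod 4 = 3, 239417 mod 4 = 1; sign now +1
(239417/96399) = (46619/96399)   [reduce mod 96399]
reciprocity: (46619/96399) = -1·(96399/46619) since 46619 mod 4 = 3, 96399 mod 4 = 3; sign now -1
(96399/46619) = (3161/46619)   [reduce mod 46619]
reciprocity: (3161/46619) = +1·(46619/3161) since 3161 mod 4 = 1, 46619 mod 4 = 3; sign now -1
(46619/3161) = (2365/3161)   [reduce mod 3161]
reciprocity: (2365/3161) = +1·(3161/2365) since 2365 mod 4 = 1, 3161 mod 4 = 1; sign now -1
(3161/2365) = (796/2365)   [reduce mod 2365]
796 = 2^2·199; (2/2365) = -1 since 2365 mod 8 = 5, so (796/2365) = (-1)^2·(199/2365); sign now -1
reciprocity: (199/2365) = +1·(2365/199) since 199 mod 4 = 3, 2365 mod 4 = 1; sign now -1
(2365/199) = (176/199)   [reduce mod 199]
176 = 2^4·11; (2/199) = +1 since 199 mod 8 = 7, so (176/199) = (+1)^4·(11/199); sign now -1
reciprocity: (11/199) = -1·(199/11) since 11 mod 4 = 3, 199 mod 4 = 3; sign now +1
(199/11) = (1/11)   [reduce mod 11]
(1/11) = 1; final value = sign = +1

1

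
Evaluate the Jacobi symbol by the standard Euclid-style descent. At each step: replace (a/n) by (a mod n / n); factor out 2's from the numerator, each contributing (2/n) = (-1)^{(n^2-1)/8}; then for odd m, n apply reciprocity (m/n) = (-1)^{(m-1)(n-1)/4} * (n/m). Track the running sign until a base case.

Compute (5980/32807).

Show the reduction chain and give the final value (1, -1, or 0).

-1

factor out 2^2: 5980 = 2^2·1495; with 32807 mod 8 = 7, (2/32807) = +1; sign now +1; continue with (1495/32807)
flip (1495/32807) -> (32807/1495): both odd, 1495 mod 4 = 3, 32807 mod 4 = 3, so the flip contributes -1; sign now -1
(32807/1495): 32807 mod 1495 = 1412, so (32807/1495) = (1412/1495)
factor out 2^2: 1412 = 2^2·353; with 1495 mod 8 = 7, (2/1495) = +1; sign now -1; continue with (353/1495)
flip (353/1495) -> (1495/353): both odd, 353 mod 4 = 1, 1495 mod 4 = 3, so the flip contributes +1; sign now -1
(1495/353): 1495 mod 353 = 83, so (1495/353) = (83/353)
flip (83/353) -> (353/83): both odd, 83 mod 4 = 3, 353 mod 4 = 1, so the flip contributes +1; sign now -1
(353/83): 353 mod 83 = 21, so (353/83) = (21/83)
flip (21/83) -> (83/21): both odd, 21 mod 4 = 1, 83 mod 4 = 3, so the flip contributes +1; sign now -1
(83/21): 83 mod 21 = 20, so (83/21) = (20/21)
factor out 2^2: 20 = 2^2·5; with 21 mod 8 = 5, (2/21) = -1; sign now -1; continue with (5/21)
flip (5/21) -> (21/5): both odd, 5 mod 4 = 1, 21 mod 4 = 1, so the flip contributes +1; sign now -1
(21/5): 21 mod 5 = 1, so (21/5) = (1/5)
reached (1/5) = 1, so the symbol is -1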